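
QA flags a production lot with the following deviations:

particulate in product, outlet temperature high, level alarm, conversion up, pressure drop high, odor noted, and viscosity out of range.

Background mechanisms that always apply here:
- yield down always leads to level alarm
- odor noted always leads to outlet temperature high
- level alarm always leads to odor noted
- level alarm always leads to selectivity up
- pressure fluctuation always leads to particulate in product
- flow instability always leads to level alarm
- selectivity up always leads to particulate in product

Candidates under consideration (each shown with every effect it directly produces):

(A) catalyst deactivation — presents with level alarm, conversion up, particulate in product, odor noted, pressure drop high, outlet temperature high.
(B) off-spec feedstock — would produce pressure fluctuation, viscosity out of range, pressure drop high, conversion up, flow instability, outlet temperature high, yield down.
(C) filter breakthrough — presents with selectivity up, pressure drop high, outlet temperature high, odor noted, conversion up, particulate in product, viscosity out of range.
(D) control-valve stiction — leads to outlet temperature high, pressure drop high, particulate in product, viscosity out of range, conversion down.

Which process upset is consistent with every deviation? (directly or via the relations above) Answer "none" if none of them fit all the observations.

B

For each candidate, compare predicted effects to what was observed:
(A) catalyst deactivation — does not account for viscosity out of range
(B) off-spec feedstock — particulate in product match (via pressure fluctuation → particulate in product); outlet temperature high match; level alarm match (via yield down → level alarm); conversion up match; pressure drop high match; odor noted match (via yield down → level alarm → odor noted); viscosity out of range match
(C) filter breakthrough — particulate in product match; outlet temperature high match; level alarm miss; conversion up match; pressure drop high match; odor noted match; viscosity out of range match
(D) control-valve stiction — particulate in product match; outlet temperature high match; level alarm miss; conversion up miss; pressure drop high match; odor noted miss; viscosity out of range match
Only (B) is consistent with every observation.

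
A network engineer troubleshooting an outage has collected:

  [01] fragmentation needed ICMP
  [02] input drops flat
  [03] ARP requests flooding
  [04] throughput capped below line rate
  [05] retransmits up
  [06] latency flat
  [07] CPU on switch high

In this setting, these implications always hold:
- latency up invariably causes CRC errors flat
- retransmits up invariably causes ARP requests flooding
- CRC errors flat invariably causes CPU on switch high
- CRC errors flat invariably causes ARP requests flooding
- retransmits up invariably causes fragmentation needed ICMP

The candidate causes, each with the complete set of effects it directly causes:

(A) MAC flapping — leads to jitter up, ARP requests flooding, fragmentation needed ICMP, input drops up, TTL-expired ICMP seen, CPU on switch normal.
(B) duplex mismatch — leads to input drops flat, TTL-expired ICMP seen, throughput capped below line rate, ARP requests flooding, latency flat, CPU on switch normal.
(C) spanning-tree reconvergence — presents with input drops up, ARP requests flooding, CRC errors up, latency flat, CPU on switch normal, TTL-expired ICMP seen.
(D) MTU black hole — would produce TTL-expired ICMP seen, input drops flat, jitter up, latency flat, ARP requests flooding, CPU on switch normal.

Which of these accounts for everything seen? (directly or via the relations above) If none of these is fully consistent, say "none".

none

Testing each hypothesis:
(A) MAC flapping — fragmentation needed ICMP +; input drops flat -; ARP requests flooding +; throughput capped below line rate -; retransmits up -; latency flat -; CPU on switch high -
(B) duplex mismatch — fragmentation needed ICMP -; input drops flat +; ARP requests flooding +; throughput capped below line rate +; retransmits up -; latency flat +; CPU on switch high -
(C) spanning-tree reconvergence — fails on fragmentation needed ICMP, input drops flat, throughput capped below line rate, retransmits up, CPU on switch high (predicts input drops up, not input drops flat; predicts CPU on switch normal, not CPU on switch high)
(D) MTU black hole — fragmentation needed ICMP -; input drops flat +; ARP requests flooding +; throughput capped below line rate -; retransmits up -; latency flat +; CPU on switch high -
Every candidate fails on at least one observation.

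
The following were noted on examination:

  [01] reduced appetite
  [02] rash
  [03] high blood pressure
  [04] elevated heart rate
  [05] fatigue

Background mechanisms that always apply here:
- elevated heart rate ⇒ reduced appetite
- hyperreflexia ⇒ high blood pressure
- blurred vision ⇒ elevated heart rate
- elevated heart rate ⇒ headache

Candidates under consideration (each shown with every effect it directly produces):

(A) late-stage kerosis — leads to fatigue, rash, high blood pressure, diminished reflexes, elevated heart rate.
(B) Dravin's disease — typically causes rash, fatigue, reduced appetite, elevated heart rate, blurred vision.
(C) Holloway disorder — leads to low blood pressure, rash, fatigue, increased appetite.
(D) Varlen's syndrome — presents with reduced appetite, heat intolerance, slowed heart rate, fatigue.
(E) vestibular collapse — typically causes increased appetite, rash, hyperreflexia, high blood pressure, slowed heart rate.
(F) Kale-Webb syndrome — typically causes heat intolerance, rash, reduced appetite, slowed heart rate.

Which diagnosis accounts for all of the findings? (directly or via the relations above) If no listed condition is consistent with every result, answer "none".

A

Per-candidate check:
(A) late-stage kerosis — accounts for every observation (reduced appetite by elevated heart rate → reduced appetite)
(B) Dravin's disease — does not account for high blood pressure
(C) Holloway disorder — fails on reduced appetite, high blood pressure, elevated heart rate (predicts increased appetite, not reduced appetite; predicts low blood pressure, not high blood pressure)
(D) Varlen's syndrome — reduced appetite match; rash miss; high blood pressure miss; elevated heart rate miss; fatigue match
(E) vestibular collapse — reduced appetite miss; rash match; high blood pressure match; elevated heart rate miss; fatigue miss
(F) Kale-Webb syndrome — reduced appetite match; rash match; high blood pressure miss; elevated heart rate miss; fatigue miss
(A) is the only candidate with no mismatches.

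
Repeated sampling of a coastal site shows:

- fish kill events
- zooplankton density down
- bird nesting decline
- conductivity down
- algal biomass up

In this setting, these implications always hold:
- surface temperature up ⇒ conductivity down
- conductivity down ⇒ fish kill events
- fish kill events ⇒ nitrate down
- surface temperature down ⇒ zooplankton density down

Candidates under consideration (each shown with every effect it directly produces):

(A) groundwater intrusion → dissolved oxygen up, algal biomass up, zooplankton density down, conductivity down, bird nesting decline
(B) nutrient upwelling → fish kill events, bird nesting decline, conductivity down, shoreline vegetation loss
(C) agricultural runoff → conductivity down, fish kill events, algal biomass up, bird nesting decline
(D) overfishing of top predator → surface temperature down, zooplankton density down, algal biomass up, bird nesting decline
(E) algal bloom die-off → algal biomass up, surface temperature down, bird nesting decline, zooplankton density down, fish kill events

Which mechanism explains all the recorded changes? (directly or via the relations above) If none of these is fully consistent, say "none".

A

Testing each hypothesis:
(A) groundwater intrusion — accounts for every observation (fish kill events via conductivity down → fish kill events)
(B) nutrient upwelling — fish kill events yes; zooplankton density down NO; bird nesting decline yes; conductivity down yes; algal biomass up NO
(C) agricultural runoff — fish kill events yes; zooplankton density down NO; bird nesting decline yes; conductivity down yes; algal biomass up yes
(D) overfishing of top predator — does not account for fish kill events, conductivity down
(E) algal bloom die-off — fish kill events yes; zooplankton density down yes; bird nesting decline yes; conductivity down NO; algal biomass up yes
Only (A) is consistent with every observation.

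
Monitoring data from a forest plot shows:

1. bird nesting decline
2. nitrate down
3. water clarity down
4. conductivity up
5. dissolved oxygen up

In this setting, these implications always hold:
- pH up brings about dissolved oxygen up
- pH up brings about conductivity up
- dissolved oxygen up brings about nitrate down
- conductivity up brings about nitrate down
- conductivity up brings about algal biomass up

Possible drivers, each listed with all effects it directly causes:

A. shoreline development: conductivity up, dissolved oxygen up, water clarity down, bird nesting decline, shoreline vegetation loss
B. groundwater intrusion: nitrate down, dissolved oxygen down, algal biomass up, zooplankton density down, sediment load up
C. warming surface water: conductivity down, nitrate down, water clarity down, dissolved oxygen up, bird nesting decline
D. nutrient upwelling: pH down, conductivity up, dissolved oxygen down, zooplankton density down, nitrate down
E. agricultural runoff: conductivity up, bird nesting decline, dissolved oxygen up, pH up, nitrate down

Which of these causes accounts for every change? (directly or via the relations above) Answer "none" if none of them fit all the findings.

Checking each candidate against the observations:
(A) shoreline development — accounts for every observation (nitrate down by dissolved oxygen up → nitrate down)
(B) groundwater intrusion — fails on bird nesting decline, water clarity down, conductivity up, dissolved oxygen up (predicts dissolved oxygen down, not dissolved oxygen up)
(C) warming surface water — fails on conductivity up (predicts conductivity down, not conductivity up)
(D) nutrient upwelling — bird nesting decline ✗; nitrate down ✓; water clarity down ✗; conductivity up ✓; dissolved oxygen up ✗
(E) agricultural runoff — bird nesting decline ✓; nitrate down ✓; water clarity down ✗; conductivity up ✓; dissolved oxygen up ✓
(A) alone accounts for all the evidence.

A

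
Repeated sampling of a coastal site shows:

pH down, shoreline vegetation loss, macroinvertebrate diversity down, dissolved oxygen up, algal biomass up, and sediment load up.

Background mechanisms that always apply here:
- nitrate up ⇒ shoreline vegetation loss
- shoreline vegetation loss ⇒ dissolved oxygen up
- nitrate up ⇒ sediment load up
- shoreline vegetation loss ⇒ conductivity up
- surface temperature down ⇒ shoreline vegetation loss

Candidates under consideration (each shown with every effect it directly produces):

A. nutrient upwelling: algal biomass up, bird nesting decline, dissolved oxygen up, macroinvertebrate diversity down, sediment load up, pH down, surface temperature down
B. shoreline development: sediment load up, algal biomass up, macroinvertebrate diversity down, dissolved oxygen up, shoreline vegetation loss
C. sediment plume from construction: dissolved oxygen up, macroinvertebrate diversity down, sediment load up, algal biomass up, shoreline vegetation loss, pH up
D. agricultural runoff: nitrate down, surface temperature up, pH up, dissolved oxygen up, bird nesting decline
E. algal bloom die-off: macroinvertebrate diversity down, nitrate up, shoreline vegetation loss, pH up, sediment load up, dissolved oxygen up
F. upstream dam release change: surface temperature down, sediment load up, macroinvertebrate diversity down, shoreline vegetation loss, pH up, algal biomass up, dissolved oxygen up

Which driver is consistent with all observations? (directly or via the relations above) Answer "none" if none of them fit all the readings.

Checking each candidate against the observations:
(A) nutrient upwelling — pH down ✓; shoreline vegetation loss ✓ (by surface temperature down → shoreline vegetation loss); macroinvertebrate diversity down ✓; dissolved oxygen up ✓; algal biomass up ✓; sediment load up ✓
(B) shoreline development — pH down ✗; shoreline vegetation loss ✓; macroinvertebrate diversity down ✓; dissolved oxygen up ✓; algal biomass up ✓; sediment load up ✓
(C) sediment plume from construction — fails on pH down (predicts pH up, not pH down)
(D) agricultural runoff — pH down ✗; shoreline vegetation loss ✗; macroinvertebrate diversity down ✗; dissolved oxygen up ✓; algal biomass up ✗; sediment load up ✗
(E) algal bloom die-off — pH down ✗; shoreline vegetation loss ✓; macroinvertebrate diversity down ✓; dissolved oxygen up ✓; algal biomass up ✗; sediment load up ✓
(F) upstream dam release change — fails on pH down (predicts pH up, not pH down)
(A) alone accounts for all the evidence.

A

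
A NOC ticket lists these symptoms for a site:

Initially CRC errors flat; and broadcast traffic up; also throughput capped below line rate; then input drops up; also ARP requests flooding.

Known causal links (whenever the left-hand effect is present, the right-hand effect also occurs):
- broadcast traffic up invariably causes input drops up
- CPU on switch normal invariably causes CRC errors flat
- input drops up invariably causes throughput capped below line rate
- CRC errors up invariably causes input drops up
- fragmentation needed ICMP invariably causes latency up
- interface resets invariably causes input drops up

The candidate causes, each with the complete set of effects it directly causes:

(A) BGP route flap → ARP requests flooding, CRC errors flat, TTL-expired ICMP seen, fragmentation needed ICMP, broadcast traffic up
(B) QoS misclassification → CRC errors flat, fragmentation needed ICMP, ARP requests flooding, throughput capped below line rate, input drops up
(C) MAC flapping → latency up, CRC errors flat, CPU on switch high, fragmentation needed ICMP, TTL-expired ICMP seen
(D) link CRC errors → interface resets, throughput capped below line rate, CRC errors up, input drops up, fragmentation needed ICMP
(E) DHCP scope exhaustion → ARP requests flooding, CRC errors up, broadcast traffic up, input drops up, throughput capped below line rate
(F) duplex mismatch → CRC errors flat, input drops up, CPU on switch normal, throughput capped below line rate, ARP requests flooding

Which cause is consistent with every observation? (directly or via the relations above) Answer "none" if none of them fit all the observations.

A

Checking each candidate against the observations:
(A) BGP route flap — CRC errors flat yes; broadcast traffic up yes; throughput capped below line rate yes (by broadcast traffic up → input drops up → throughput capped below line rate); input drops up yes (by broadcast traffic up → input drops up); ARP requests flooding yes
(B) QoS misclassification — does not account for broadcast traffic up
(C) MAC flapping — does not account for broadcast traffic up, throughput capped below line rate, input drops up, ARP requests flooding
(D) link CRC errors — CRC errors flat NO; broadcast traffic up NO; throughput capped below line rate yes; input drops up yes; ARP requests flooding NO
(E) DHCP scope exhaustion — fails on CRC errors flat (predicts CRC errors up, not CRC errors flat)
(F) duplex mismatch — CRC errors flat yes; broadcast traffic up NO; throughput capped below line rate yes; input drops up yes; ARP requests flooding yes
(A) is the only candidate with no mismatches.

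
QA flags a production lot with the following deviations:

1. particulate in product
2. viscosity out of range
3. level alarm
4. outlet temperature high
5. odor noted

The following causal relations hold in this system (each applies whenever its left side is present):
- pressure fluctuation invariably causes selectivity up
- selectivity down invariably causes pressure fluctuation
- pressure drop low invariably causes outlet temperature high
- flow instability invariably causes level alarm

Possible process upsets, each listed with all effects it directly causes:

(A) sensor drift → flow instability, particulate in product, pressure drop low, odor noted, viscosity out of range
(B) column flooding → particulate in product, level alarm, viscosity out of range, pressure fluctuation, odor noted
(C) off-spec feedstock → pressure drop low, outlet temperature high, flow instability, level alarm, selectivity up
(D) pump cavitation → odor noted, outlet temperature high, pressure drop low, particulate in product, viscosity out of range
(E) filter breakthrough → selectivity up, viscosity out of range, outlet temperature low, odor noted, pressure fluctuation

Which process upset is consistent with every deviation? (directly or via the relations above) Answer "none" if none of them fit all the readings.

Testing each hypothesis:
(A) sensor drift — particulate in product match; viscosity out of range match; level alarm match (via flow instability → level alarm); outlet temperature high match (via pressure drop low → outlet temperature high); odor noted match
(B) column flooding — does not account for outlet temperature high
(C) off-spec feedstock — does not account for particulate in product, viscosity out of range, odor noted
(D) pump cavitation — does not account for level alarm
(E) filter breakthrough — particulate in product miss; viscosity out of range match; level alarm miss; outlet temperature high miss; odor noted match
(A) alone accounts for all the evidence.

A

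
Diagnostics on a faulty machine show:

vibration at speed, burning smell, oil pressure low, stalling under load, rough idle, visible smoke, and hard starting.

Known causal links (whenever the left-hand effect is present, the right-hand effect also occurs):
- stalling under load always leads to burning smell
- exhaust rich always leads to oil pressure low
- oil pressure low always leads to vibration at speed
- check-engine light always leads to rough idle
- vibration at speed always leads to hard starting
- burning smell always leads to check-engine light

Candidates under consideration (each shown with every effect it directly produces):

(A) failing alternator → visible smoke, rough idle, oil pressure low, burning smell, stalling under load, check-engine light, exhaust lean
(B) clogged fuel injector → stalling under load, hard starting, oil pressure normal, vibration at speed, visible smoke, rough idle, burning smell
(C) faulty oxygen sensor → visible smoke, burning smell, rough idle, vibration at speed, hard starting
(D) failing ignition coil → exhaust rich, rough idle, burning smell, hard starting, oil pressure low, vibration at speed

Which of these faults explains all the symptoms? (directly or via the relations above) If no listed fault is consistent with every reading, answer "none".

A

Testing each hypothesis:
(A) failing alternator — vibration at speed ✓ (via oil pressure low → vibration at speed); burning smell ✓; oil pressure low ✓; stalling under load ✓; rough idle ✓; visible smoke ✓; hard starting ✓ (via oil pressure low → vibration at speed → hard starting)
(B) clogged fuel injector — vibration at speed ✓; burning smell ✓; oil pressure low ✗; stalling under load ✓; rough idle ✓; visible smoke ✓; hard starting ✓
(C) faulty oxygen sensor — does not account for oil pressure low, stalling under load
(D) failing ignition coil — vibration at speed ✓; burning smell ✓; oil pressure low ✓; stalling under load ✗; rough idle ✓; visible smoke ✗; hard starting ✓
(A) is the only candidate with no mismatches.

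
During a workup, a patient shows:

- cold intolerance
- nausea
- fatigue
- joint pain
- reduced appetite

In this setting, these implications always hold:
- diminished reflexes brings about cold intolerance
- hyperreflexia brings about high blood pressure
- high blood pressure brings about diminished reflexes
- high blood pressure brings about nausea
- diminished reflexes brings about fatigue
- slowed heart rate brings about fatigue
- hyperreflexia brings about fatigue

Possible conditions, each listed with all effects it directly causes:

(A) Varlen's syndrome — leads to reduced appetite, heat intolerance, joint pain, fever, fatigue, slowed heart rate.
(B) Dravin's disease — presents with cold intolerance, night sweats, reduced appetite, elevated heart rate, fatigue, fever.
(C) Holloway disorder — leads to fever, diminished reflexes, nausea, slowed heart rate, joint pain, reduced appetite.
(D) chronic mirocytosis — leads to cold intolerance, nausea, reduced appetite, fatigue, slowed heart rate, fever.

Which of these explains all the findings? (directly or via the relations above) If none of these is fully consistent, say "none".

C

Checking each candidate against the observations:
(A) Varlen's syndrome — fails on cold intolerance, nausea (predicts heat intolerance, not cold intolerance)
(B) Dravin's disease — does not account for nausea, joint pain
(C) Holloway disorder — cold intolerance ✓ (by diminished reflexes → cold intolerance); nausea ✓; fatigue ✓ (by diminished reflexes → fatigue); joint pain ✓; reduced appetite ✓
(D) chronic mirocytosis — cold intolerance ✓; nausea ✓; fatigue ✓; joint pain ✗; reduced appetite ✓
(C) is the only candidate with no mismatches.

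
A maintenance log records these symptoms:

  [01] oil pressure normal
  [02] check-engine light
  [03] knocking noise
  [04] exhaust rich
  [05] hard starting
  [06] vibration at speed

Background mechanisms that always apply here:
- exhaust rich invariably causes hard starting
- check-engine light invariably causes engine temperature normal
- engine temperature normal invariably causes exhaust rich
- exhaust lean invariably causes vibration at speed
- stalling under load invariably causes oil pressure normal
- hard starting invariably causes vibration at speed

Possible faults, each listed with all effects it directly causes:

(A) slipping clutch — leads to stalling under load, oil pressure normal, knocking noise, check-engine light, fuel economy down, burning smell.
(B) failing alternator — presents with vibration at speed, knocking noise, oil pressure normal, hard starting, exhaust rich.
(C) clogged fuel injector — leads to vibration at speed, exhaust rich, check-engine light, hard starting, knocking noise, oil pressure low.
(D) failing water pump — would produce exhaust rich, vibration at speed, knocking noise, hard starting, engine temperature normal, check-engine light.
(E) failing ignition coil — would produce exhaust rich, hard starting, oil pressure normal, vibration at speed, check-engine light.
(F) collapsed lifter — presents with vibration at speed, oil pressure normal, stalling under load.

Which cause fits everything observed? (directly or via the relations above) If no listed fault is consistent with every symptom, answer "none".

Testing each hypothesis:
(A) slipping clutch — oil pressure normal match; check-engine light match; knocking noise match; exhaust rich match (through check-engine light → engine temperature normal → exhaust rich); hard starting match (through check-engine light → engine temperature normal → exhaust rich → hard starting); vibration at speed match (through check-engine light → engine temperature normal → exhaust rich → hard starting → vibration at speed)
(B) failing alternator — oil pressure normal match; check-engine light miss; knocking noise match; exhaust rich match; hard starting match; vibration at speed match
(C) clogged fuel injector — oil pressure normal miss; check-engine light match; knocking noise match; exhaust rich match; hard starting match; vibration at speed match
(D) failing water pump — does not account for oil pressure normal
(E) failing ignition coil — does not account for knocking noise
(F) collapsed lifter — oil pressure normal match; check-engine light miss; knocking noise miss; exhaust rich miss; hard starting miss; vibration at speed match
(A) is the only candidate with no mismatches.

A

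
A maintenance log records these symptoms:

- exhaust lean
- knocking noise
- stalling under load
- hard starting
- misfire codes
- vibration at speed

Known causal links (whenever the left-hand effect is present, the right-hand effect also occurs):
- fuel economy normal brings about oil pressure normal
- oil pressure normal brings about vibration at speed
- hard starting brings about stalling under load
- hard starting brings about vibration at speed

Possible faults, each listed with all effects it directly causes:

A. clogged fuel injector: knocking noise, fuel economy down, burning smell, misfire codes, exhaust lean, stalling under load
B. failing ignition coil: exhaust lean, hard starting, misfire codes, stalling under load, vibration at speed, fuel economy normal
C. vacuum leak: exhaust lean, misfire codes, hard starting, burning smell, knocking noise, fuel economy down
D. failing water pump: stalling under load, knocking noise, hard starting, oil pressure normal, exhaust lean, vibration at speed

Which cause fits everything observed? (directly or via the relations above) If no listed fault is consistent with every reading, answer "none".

Per-candidate check:
(A) clogged fuel injector — exhaust lean match; knocking noise match; stalling under load match; hard starting miss; misfire codes match; vibration at speed miss
(B) failing ignition coil — does not account for knocking noise
(C) vacuum leak — exhaust lean match; knocking noise match; stalling under load match (through hard starting → stalling under load); hard starting match; misfire codes match; vibration at speed match (through hard starting → vibration at speed)
(D) failing water pump — exhaust lean match; knocking noise match; stalling under load match; hard starting match; misfire codes miss; vibration at speed match
(C) alone accounts for all the evidence.

C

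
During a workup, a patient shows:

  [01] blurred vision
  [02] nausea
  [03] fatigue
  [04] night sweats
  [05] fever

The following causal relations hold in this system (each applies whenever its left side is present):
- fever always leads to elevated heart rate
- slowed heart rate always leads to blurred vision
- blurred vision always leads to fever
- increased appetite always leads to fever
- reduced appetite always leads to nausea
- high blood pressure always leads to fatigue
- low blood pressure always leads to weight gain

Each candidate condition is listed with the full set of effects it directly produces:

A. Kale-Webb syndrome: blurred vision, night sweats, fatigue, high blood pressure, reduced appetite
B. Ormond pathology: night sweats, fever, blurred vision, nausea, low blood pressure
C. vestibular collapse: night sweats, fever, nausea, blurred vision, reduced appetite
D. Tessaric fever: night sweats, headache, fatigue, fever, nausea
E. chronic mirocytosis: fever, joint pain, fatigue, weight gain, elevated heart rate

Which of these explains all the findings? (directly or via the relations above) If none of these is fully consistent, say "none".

A

For each candidate, compare predicted effects to what was observed:
(A) Kale-Webb syndrome — blurred vision match; nausea match (via reduced appetite → nausea); fatigue match; night sweats match; fever match (via blurred vision → fever)
(B) Ormond pathology — blurred vision match; nausea match; fatigue miss; night sweats match; fever match
(C) vestibular collapse — does not account for fatigue
(D) Tessaric fever — does not account for blurred vision
(E) chronic mirocytosis — does not account for blurred vision, nausea, night sweats
Only (A) is consistent with every observation.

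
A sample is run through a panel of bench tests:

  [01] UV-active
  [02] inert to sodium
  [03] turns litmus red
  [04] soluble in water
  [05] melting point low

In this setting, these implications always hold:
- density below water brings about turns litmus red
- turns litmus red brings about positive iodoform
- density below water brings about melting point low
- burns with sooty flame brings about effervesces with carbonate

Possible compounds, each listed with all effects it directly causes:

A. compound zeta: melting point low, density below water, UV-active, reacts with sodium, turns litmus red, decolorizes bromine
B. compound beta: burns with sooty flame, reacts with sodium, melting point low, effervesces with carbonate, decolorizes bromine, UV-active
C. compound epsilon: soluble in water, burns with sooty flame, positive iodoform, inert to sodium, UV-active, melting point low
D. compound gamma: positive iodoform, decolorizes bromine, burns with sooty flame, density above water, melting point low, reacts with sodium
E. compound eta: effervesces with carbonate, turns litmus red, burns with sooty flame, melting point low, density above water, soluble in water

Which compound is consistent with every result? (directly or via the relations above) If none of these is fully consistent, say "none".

none

For each candidate, compare predicted effects to what was observed:
(A) compound zeta — UV-active yes; inert to sodium NO; turns litmus red yes; soluble in water NO; melting point low yes
(B) compound beta — UV-active yes; inert to sodium NO; turns litmus red NO; soluble in water NO; melting point low yes
(C) compound epsilon — UV-active yes; inert to sodium yes; turns litmus red NO; soluble in water yes; melting point low yes
(D) compound gamma — UV-active NO; inert to sodium NO; turns litmus red NO; soluble in water NO; melting point low yes
(E) compound eta — UV-active NO; inert to sodium NO; turns litmus red yes; soluble in water yes; melting point low yes
None of the listed candidates fits everything.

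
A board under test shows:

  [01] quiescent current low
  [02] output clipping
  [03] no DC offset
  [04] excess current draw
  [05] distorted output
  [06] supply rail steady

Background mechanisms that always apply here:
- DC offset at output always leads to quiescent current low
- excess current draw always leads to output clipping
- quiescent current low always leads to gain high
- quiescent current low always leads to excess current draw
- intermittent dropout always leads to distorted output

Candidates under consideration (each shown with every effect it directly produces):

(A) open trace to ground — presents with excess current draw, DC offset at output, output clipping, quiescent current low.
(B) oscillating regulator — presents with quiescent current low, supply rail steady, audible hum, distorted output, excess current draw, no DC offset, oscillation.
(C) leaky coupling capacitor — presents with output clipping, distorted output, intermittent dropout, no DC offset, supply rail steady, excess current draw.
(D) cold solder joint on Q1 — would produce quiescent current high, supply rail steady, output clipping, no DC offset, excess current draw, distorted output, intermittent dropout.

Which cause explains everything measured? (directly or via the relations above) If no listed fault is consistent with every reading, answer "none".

For each candidate, compare predicted effects to what was observed:
(A) open trace to ground — fails on no DC offset, distorted output, supply rail steady (predicts DC offset at output, not no DC offset)
(B) oscillating regulator — accounts for every observation (output clipping by excess current draw → output clipping)
(C) leaky coupling capacitor — quiescent current low NO; output clipping yes; no DC offset yes; excess current draw yes; distorted output yes; supply rail steady yes
(D) cold solder joint on Q1 — quiescent current low NO; output clipping yes; no DC offset yes; excess current draw yes; distorted output yes; supply rail steady yes
(B) is the only candidate with no mismatches.

B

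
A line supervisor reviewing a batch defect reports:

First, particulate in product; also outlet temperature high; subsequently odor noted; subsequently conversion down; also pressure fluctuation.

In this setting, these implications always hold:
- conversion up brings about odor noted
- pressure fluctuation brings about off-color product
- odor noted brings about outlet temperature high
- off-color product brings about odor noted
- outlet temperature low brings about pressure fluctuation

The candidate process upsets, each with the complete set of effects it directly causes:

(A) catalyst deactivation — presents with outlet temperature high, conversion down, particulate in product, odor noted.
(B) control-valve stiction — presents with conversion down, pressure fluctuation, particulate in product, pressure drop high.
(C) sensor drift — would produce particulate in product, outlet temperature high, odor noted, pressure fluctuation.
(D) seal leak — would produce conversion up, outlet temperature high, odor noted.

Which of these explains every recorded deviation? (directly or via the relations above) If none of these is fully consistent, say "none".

B

For each candidate, compare predicted effects to what was observed:
(A) catalyst deactivation — does not account for pressure fluctuation
(B) control-valve stiction — accounts for every observation (outlet temperature high through pressure fluctuation → off-color product → odor noted → outlet temperature high)
(C) sensor drift — particulate in product +; outlet temperature high +; odor noted +; conversion down -; pressure fluctuation +
(D) seal leak — particulate in product -; outlet temperature high +; odor noted +; conversion down -; pressure fluctuation -
Only (B) is consistent with every observation.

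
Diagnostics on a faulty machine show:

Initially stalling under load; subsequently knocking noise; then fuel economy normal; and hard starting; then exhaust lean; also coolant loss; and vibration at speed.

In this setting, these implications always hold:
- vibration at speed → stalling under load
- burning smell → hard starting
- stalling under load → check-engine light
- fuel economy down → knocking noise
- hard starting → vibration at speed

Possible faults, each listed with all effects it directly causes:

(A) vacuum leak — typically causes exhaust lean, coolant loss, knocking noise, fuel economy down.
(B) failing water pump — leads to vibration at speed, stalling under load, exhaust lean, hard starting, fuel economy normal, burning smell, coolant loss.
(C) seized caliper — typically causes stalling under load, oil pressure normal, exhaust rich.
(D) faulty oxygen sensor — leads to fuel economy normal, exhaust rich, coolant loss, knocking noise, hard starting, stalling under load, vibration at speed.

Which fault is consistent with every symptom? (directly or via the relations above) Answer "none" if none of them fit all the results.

none

Testing each hypothesis:
(A) vacuum leak — stalling under load NO; knocking noise yes; fuel economy normal NO; hard starting NO; exhaust lean yes; coolant loss yes; vibration at speed NO
(B) failing water pump — stalling under load yes; knocking noise NO; fuel economy normal yes; hard starting yes; exhaust lean yes; coolant loss yes; vibration at speed yes
(C) seized caliper — fails on knocking noise, fuel economy normal, hard starting, exhaust lean, coolant loss, vibration at speed (predicts exhaust rich, not exhaust lean)
(D) faulty oxygen sensor — stalling under load yes; knocking noise yes; fuel economy normal yes; hard starting yes; exhaust lean NO; coolant loss yes; vibration at speed yes
No candidate is consistent with all observations.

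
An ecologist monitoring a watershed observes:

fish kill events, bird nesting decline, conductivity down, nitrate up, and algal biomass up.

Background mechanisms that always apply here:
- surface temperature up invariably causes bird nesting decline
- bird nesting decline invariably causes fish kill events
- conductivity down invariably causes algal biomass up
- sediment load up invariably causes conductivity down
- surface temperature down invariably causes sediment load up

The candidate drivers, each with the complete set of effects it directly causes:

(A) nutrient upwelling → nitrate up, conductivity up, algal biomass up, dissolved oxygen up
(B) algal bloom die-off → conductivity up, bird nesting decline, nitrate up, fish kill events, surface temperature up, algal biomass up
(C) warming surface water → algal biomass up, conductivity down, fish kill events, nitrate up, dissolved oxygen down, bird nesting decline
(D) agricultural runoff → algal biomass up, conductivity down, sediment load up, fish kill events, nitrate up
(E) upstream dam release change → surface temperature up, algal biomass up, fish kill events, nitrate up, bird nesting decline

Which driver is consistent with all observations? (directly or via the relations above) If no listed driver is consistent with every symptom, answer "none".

C

For each candidate, compare predicted effects to what was observed:
(A) nutrient upwelling — fish kill events -; bird nesting decline -; conductivity down -; nitrate up +; algal biomass up +
(B) algal bloom die-off — fails on conductivity down (predicts conductivity up, not conductivity down)
(C) warming surface water — fish kill events +; bird nesting decline +; conductivity down +; nitrate up +; algal biomass up +
(D) agricultural runoff — does not account for bird nesting decline
(E) upstream dam release change — does not account for conductivity down
Only (C) is consistent with every observation.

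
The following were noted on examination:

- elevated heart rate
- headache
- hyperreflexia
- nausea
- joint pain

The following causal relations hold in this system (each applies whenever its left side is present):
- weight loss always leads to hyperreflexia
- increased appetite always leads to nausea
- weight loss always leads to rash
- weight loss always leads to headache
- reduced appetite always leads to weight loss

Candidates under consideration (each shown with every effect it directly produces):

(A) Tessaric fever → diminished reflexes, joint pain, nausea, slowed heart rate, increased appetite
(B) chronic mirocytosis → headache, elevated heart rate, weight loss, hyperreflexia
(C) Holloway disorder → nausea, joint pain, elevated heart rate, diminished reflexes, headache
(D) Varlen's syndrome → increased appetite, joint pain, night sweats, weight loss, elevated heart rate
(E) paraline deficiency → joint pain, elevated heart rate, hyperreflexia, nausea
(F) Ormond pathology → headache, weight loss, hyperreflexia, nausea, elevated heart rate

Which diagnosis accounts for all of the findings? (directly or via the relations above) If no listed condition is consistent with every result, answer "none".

Checking each candidate against the observations:
(A) Tessaric fever — elevated heart rate ✗; headache ✗; hyperreflexia ✗; nausea ✓; joint pain ✓
(B) chronic mirocytosis — elevated heart rate ✓; headache ✓; hyperreflexia ✓; nausea ✗; joint pain ✗
(C) Holloway disorder — fails on hyperreflexia (predicts diminished reflexes, not hyperreflexia)
(D) Varlen's syndrome — elevated heart rate ✓; headache ✓ (through weight loss → headache); hyperreflexia ✓ (through weight loss → hyperreflexia); nausea ✓ (through increased appetite → nausea); joint pain ✓
(E) paraline deficiency — elevated heart rate ✓; headache ✗; hyperreflexia ✓; nausea ✓; joint pain ✓
(F) Ormond pathology — does not account for joint pain
Only (D) is consistent with every observation.

D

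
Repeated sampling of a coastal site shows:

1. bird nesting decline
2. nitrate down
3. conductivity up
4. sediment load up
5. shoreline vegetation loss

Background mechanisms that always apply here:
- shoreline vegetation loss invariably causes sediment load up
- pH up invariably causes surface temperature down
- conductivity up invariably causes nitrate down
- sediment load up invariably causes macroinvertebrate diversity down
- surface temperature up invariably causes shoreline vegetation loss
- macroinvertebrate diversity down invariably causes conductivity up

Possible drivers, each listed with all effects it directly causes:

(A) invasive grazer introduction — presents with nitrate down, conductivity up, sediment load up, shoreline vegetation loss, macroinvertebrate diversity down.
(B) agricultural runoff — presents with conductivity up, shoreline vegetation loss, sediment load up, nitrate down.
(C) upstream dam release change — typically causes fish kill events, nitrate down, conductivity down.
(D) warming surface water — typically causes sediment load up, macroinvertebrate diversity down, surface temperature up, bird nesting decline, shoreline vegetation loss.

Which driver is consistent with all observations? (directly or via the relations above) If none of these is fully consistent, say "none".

D

Testing each hypothesis:
(A) invasive grazer introduction — bird nesting decline ✗; nitrate down ✓; conductivity up ✓; sediment load up ✓; shoreline vegetation loss ✓
(B) agricultural runoff — does not account for bird nesting decline
(C) upstream dam release change — fails on bird nesting decline, conductivity up, sediment load up, shoreline vegetation loss (predicts conductivity down, not conductivity up)
(D) warming surface water — accounts for every observation (nitrate down by macroinvertebrate diversity down → conductivity up → nitrate down)
Only (D) is consistent with every observation.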